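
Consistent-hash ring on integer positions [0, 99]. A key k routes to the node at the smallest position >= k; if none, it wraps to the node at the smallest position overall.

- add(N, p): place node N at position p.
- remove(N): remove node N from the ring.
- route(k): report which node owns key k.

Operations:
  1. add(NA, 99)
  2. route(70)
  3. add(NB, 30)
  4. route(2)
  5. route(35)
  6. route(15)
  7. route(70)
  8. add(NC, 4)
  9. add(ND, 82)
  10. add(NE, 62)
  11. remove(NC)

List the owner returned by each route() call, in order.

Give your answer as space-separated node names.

Answer: NA NB NA NB NA

Derivation:
Op 1: add NA@99 -> ring=[99:NA]
Op 2: route key 70: smallest pos >= 70 is 99 -> NA
Op 3: add NB@30 -> ring=[30:NB,99:NA]
Op 4: route key 2: smallest pos >= 2 is 30 -> NB
Op 5: route key 35: smallest pos >= 35 is 99 -> NA
Op 6: route key 15: smallest pos >= 15 is 30 -> NB
Op 7: route key 70: smallest pos >= 70 is 99 -> NA
Op 8: add NC@4 -> ring=[4:NC,30:NB,99:NA]
Op 9: add ND@82 -> ring=[4:NC,30:NB,82:ND,99:NA]
Op 10: add NE@62 -> ring=[4:NC,30:NB,62:NE,82:ND,99:NA]
Op 11: remove NC -> ring=[30:NB,62:NE,82:ND,99:NA]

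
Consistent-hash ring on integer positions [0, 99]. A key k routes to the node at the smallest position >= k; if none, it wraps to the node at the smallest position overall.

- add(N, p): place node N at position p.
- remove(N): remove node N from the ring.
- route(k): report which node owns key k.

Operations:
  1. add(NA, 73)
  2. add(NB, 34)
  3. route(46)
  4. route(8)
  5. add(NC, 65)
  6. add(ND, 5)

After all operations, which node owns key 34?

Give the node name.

Answer: NB

Derivation:
Op 1: add NA@73 -> ring=[73:NA]
Op 2: add NB@34 -> ring=[34:NB,73:NA]
Op 3: route key 46: smallest pos >= 46 is 73 -> NA
Op 4: route key 8: smallest pos >= 8 is 34 -> NB
Op 5: add NC@65 -> ring=[34:NB,65:NC,73:NA]
Op 6: add ND@5 -> ring=[5:ND,34:NB,65:NC,73:NA]
Final route key 34: smallest pos >= 34 is 34 -> NB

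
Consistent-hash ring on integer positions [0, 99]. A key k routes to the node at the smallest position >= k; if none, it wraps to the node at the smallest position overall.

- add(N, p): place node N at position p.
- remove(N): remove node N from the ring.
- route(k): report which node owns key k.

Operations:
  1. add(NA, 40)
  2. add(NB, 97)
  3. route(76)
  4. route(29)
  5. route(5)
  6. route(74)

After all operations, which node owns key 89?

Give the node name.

Answer: NB

Derivation:
Op 1: add NA@40 -> ring=[40:NA]
Op 2: add NB@97 -> ring=[40:NA,97:NB]
Op 3: route key 76: smallest pos >= 76 is 97 -> NB
Op 4: route key 29: smallest pos >= 29 is 40 -> NA
Op 5: route key 5: smallest pos >= 5 is 40 -> NA
Op 6: route key 74: smallest pos >= 74 is 97 -> NB
Final route key 89: smallest pos >= 89 is 97 -> NB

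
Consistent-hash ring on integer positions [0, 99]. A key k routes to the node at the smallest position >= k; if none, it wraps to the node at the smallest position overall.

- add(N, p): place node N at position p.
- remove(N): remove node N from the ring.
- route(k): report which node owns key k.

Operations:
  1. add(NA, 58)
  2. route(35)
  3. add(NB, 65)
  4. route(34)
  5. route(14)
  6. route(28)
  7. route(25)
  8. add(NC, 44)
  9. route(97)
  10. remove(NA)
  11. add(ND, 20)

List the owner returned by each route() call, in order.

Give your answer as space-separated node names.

Answer: NA NA NA NA NA NC

Derivation:
Op 1: add NA@58 -> ring=[58:NA]
Op 2: route key 35: smallest pos >= 35 is 58 -> NA
Op 3: add NB@65 -> ring=[58:NA,65:NB]
Op 4: route key 34: smallest pos >= 34 is 58 -> NA
Op 5: route key 14: smallest pos >= 14 is 58 -> NA
Op 6: route key 28: smallest pos >= 28 is 58 -> NA
Op 7: route key 25: smallest pos >= 25 is 58 -> NA
Op 8: add NC@44 -> ring=[44:NC,58:NA,65:NB]
Op 9: route key 97: none >= 97, wrap to smallest pos 44 -> NC
Op 10: remove NA -> ring=[44:NC,65:NB]
Op 11: add ND@20 -> ring=[20:ND,44:NC,65:NB]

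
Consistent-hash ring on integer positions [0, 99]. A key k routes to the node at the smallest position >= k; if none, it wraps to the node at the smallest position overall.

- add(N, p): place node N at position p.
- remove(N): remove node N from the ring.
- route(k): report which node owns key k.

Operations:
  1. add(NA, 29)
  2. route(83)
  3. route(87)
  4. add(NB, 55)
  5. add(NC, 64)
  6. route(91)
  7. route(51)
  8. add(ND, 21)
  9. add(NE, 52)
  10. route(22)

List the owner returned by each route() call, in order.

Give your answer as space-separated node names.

Op 1: add NA@29 -> ring=[29:NA]
Op 2: route key 83: none >= 83, wrap to smallest pos 29 -> NA
Op 3: route key 87: none >= 87, wrap to smallest pos 29 -> NA
Op 4: add NB@55 -> ring=[29:NA,55:NB]
Op 5: add NC@64 -> ring=[29:NA,55:NB,64:NC]
Op 6: route key 91: none >= 91, wrap to smallest pos 29 -> NA
Op 7: route key 51: smallest pos >= 51 is 55 -> NB
Op 8: add ND@21 -> ring=[21:ND,29:NA,55:NB,64:NC]
Op 9: add NE@52 -> ring=[21:ND,29:NA,52:NE,55:NB,64:NC]
Op 10: route key 22: smallest pos >= 22 is 29 -> NA

Answer: NA NA NA NB NA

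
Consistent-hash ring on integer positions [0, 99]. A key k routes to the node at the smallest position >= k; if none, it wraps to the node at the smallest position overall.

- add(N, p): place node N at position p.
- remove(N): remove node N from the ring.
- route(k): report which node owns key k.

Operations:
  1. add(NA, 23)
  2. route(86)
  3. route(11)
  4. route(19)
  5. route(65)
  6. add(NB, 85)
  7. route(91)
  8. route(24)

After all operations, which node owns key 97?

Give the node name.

Answer: NA

Derivation:
Op 1: add NA@23 -> ring=[23:NA]
Op 2: route key 86: none >= 86, wrap to smallest pos 23 -> NA
Op 3: route key 11: smallest pos >= 11 is 23 -> NA
Op 4: route key 19: smallest pos >= 19 is 23 -> NA
Op 5: route key 65: none >= 65, wrap to smallest pos 23 -> NA
Op 6: add NB@85 -> ring=[23:NA,85:NB]
Op 7: route key 91: none >= 91, wrap to smallest pos 23 -> NA
Op 8: route key 24: smallest pos >= 24 is 85 -> NB
Final route key 97: none >= 97, wrap to smallest pos 23 -> NA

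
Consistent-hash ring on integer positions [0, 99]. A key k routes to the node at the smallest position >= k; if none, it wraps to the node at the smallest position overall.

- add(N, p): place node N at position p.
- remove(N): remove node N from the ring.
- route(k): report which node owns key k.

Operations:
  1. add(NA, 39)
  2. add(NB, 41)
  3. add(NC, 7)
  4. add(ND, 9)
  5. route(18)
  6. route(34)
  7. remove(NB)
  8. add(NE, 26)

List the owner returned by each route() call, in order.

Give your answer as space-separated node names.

Op 1: add NA@39 -> ring=[39:NA]
Op 2: add NB@41 -> ring=[39:NA,41:NB]
Op 3: add NC@7 -> ring=[7:NC,39:NA,41:NB]
Op 4: add ND@9 -> ring=[7:NC,9:ND,39:NA,41:NB]
Op 5: route key 18: smallest pos >= 18 is 39 -> NA
Op 6: route key 34: smallest pos >= 34 is 39 -> NA
Op 7: remove NB -> ring=[7:NC,9:ND,39:NA]
Op 8: add NE@26 -> ring=[7:NC,9:ND,26:NE,39:NA]

Answer: NA NA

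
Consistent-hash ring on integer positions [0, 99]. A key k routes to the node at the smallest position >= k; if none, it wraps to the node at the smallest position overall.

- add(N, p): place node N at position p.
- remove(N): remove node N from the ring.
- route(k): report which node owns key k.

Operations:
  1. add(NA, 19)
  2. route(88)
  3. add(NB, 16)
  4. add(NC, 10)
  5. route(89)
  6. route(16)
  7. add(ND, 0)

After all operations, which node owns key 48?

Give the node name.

Op 1: add NA@19 -> ring=[19:NA]
Op 2: route key 88: none >= 88, wrap to smallest pos 19 -> NA
Op 3: add NB@16 -> ring=[16:NB,19:NA]
Op 4: add NC@10 -> ring=[10:NC,16:NB,19:NA]
Op 5: route key 89: none >= 89, wrap to smallest pos 10 -> NC
Op 6: route key 16: smallest pos >= 16 is 16 -> NB
Op 7: add ND@0 -> ring=[0:ND,10:NC,16:NB,19:NA]
Final route key 48: none >= 48, wrap to smallest pos 0 -> ND

Answer: ND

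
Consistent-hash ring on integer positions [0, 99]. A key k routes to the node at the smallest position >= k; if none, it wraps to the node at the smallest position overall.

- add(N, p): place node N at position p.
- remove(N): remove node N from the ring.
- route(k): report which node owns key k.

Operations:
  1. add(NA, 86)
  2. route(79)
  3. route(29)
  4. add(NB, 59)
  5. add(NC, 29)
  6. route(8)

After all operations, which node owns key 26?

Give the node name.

Op 1: add NA@86 -> ring=[86:NA]
Op 2: route key 79: smallest pos >= 79 is 86 -> NA
Op 3: route key 29: smallest pos >= 29 is 86 -> NA
Op 4: add NB@59 -> ring=[59:NB,86:NA]
Op 5: add NC@29 -> ring=[29:NC,59:NB,86:NA]
Op 6: route key 8: smallest pos >= 8 is 29 -> NC
Final route key 26: smallest pos >= 26 is 29 -> NC

Answer: NC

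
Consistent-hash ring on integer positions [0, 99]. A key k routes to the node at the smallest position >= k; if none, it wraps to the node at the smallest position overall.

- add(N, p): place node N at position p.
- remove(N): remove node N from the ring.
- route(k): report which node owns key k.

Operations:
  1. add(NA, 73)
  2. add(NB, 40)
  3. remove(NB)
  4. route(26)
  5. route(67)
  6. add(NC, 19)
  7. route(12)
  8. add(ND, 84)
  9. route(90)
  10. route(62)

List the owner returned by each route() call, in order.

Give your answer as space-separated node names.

Answer: NA NA NC NC NA

Derivation:
Op 1: add NA@73 -> ring=[73:NA]
Op 2: add NB@40 -> ring=[40:NB,73:NA]
Op 3: remove NB -> ring=[73:NA]
Op 4: route key 26: smallest pos >= 26 is 73 -> NA
Op 5: route key 67: smallest pos >= 67 is 73 -> NA
Op 6: add NC@19 -> ring=[19:NC,73:NA]
Op 7: route key 12: smallest pos >= 12 is 19 -> NC
Op 8: add ND@84 -> ring=[19:NC,73:NA,84:ND]
Op 9: route key 90: none >= 90, wrap to smallest pos 19 -> NC
Op 10: route key 62: smallest pos >= 62 is 73 -> NA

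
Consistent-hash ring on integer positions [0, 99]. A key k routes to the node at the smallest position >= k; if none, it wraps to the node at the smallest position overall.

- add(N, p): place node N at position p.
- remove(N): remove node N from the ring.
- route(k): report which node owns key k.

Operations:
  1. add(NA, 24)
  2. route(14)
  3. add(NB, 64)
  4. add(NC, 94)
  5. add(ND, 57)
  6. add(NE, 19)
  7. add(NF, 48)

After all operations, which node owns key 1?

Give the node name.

Op 1: add NA@24 -> ring=[24:NA]
Op 2: route key 14: smallest pos >= 14 is 24 -> NA
Op 3: add NB@64 -> ring=[24:NA,64:NB]
Op 4: add NC@94 -> ring=[24:NA,64:NB,94:NC]
Op 5: add ND@57 -> ring=[24:NA,57:ND,64:NB,94:NC]
Op 6: add NE@19 -> ring=[19:NE,24:NA,57:ND,64:NB,94:NC]
Op 7: add NF@48 -> ring=[19:NE,24:NA,48:NF,57:ND,64:NB,94:NC]
Final route key 1: smallest pos >= 1 is 19 -> NE

Answer: NE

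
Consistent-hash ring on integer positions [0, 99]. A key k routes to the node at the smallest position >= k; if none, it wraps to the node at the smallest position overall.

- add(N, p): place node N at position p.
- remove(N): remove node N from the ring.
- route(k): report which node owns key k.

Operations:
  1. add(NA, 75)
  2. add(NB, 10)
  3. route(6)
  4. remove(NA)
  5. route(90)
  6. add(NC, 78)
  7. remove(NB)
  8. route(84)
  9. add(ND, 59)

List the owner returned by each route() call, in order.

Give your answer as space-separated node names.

Op 1: add NA@75 -> ring=[75:NA]
Op 2: add NB@10 -> ring=[10:NB,75:NA]
Op 3: route key 6: smallest pos >= 6 is 10 -> NB
Op 4: remove NA -> ring=[10:NB]
Op 5: route key 90: none >= 90, wrap to smallest pos 10 -> NB
Op 6: add NC@78 -> ring=[10:NB,78:NC]
Op 7: remove NB -> ring=[78:NC]
Op 8: route key 84: none >= 84, wrap to smallest pos 78 -> NC
Op 9: add ND@59 -> ring=[59:ND,78:NC]

Answer: NB NB NC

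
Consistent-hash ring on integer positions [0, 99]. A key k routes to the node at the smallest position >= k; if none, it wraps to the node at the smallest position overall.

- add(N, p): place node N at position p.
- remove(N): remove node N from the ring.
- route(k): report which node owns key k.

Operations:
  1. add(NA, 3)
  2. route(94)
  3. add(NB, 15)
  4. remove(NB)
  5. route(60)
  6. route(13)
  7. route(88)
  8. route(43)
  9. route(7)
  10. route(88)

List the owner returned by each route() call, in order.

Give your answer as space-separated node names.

Op 1: add NA@3 -> ring=[3:NA]
Op 2: route key 94: none >= 94, wrap to smallest pos 3 -> NA
Op 3: add NB@15 -> ring=[3:NA,15:NB]
Op 4: remove NB -> ring=[3:NA]
Op 5: route key 60: none >= 60, wrap to smallest pos 3 -> NA
Op 6: route key 13: none >= 13, wrap to smallest pos 3 -> NA
Op 7: route key 88: none >= 88, wrap to smallest pos 3 -> NA
Op 8: route key 43: none >= 43, wrap to smallest pos 3 -> NA
Op 9: route key 7: none >= 7, wrap to smallest pos 3 -> NA
Op 10: route key 88: none >= 88, wrap to smallest pos 3 -> NA

Answer: NA NA NA NA NA NA NA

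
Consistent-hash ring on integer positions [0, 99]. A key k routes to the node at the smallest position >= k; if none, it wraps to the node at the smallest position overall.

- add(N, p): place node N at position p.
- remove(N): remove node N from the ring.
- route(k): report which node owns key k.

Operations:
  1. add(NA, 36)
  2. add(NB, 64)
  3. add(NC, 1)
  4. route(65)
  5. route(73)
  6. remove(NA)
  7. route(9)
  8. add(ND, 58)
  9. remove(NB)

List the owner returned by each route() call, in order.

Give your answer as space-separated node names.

Answer: NC NC NB

Derivation:
Op 1: add NA@36 -> ring=[36:NA]
Op 2: add NB@64 -> ring=[36:NA,64:NB]
Op 3: add NC@1 -> ring=[1:NC,36:NA,64:NB]
Op 4: route key 65: none >= 65, wrap to smallest pos 1 -> NC
Op 5: route key 73: none >= 73, wrap to smallest pos 1 -> NC
Op 6: remove NA -> ring=[1:NC,64:NB]
Op 7: route key 9: smallest pos >= 9 is 64 -> NB
Op 8: add ND@58 -> ring=[1:NC,58:ND,64:NB]
Op 9: remove NB -> ring=[1:NC,58:ND]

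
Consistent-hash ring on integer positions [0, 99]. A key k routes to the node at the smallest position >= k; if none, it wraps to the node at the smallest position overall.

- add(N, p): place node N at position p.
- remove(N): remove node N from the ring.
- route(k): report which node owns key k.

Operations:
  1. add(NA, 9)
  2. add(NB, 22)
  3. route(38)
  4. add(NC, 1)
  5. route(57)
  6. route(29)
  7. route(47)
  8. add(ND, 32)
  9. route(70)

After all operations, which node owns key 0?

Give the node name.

Answer: NC

Derivation:
Op 1: add NA@9 -> ring=[9:NA]
Op 2: add NB@22 -> ring=[9:NA,22:NB]
Op 3: route key 38: none >= 38, wrap to smallest pos 9 -> NA
Op 4: add NC@1 -> ring=[1:NC,9:NA,22:NB]
Op 5: route key 57: none >= 57, wrap to smallest pos 1 -> NC
Op 6: route key 29: none >= 29, wrap to smallest pos 1 -> NC
Op 7: route key 47: none >= 47, wrap to smallest pos 1 -> NC
Op 8: add ND@32 -> ring=[1:NC,9:NA,22:NB,32:ND]
Op 9: route key 70: none >= 70, wrap to smallest pos 1 -> NC
Final route key 0: smallest pos >= 0 is 1 -> NC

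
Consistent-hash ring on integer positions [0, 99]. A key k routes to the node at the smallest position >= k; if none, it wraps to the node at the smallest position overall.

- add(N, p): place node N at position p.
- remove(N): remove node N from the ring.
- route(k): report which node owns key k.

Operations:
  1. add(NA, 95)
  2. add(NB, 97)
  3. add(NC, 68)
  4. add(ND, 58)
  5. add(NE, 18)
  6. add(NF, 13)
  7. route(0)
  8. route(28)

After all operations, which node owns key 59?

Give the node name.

Answer: NC

Derivation:
Op 1: add NA@95 -> ring=[95:NA]
Op 2: add NB@97 -> ring=[95:NA,97:NB]
Op 3: add NC@68 -> ring=[68:NC,95:NA,97:NB]
Op 4: add ND@58 -> ring=[58:ND,68:NC,95:NA,97:NB]
Op 5: add NE@18 -> ring=[18:NE,58:ND,68:NC,95:NA,97:NB]
Op 6: add NF@13 -> ring=[13:NF,18:NE,58:ND,68:NC,95:NA,97:NB]
Op 7: route key 0: smallest pos >= 0 is 13 -> NF
Op 8: route key 28: smallest pos >= 28 is 58 -> ND
Final route key 59: smallest pos >= 59 is 68 -> NC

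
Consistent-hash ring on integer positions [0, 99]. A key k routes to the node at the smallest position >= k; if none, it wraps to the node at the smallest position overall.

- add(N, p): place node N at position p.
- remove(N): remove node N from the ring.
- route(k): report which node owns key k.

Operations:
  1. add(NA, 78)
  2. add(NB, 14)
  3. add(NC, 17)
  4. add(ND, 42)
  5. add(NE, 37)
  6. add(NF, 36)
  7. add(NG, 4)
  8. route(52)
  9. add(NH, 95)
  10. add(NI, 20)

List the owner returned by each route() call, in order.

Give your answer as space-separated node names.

Op 1: add NA@78 -> ring=[78:NA]
Op 2: add NB@14 -> ring=[14:NB,78:NA]
Op 3: add NC@17 -> ring=[14:NB,17:NC,78:NA]
Op 4: add ND@42 -> ring=[14:NB,17:NC,42:ND,78:NA]
Op 5: add NE@37 -> ring=[14:NB,17:NC,37:NE,42:ND,78:NA]
Op 6: add NF@36 -> ring=[14:NB,17:NC,36:NF,37:NE,42:ND,78:NA]
Op 7: add NG@4 -> ring=[4:NG,14:NB,17:NC,36:NF,37:NE,42:ND,78:NA]
Op 8: route key 52: smallest pos >= 52 is 78 -> NA
Op 9: add NH@95 -> ring=[4:NG,14:NB,17:NC,36:NF,37:NE,42:ND,78:NA,95:NH]
Op 10: add NI@20 -> ring=[4:NG,14:NB,17:NC,20:NI,36:NF,37:NE,42:ND,78:NA,95:NH]

Answer: NA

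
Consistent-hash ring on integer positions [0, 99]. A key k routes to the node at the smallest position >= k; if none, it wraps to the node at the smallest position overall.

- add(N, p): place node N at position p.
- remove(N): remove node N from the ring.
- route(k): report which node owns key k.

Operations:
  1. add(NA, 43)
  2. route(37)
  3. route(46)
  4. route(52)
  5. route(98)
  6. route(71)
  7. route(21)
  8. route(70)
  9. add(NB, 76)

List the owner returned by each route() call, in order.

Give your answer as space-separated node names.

Answer: NA NA NA NA NA NA NA

Derivation:
Op 1: add NA@43 -> ring=[43:NA]
Op 2: route key 37: smallest pos >= 37 is 43 -> NA
Op 3: route key 46: none >= 46, wrap to smallest pos 43 -> NA
Op 4: route key 52: none >= 52, wrap to smallest pos 43 -> NA
Op 5: route key 98: none >= 98, wrap to smallest pos 43 -> NA
Op 6: route key 71: none >= 71, wrap to smallest pos 43 -> NA
Op 7: route key 21: smallest pos >= 21 is 43 -> NA
Op 8: route key 70: none >= 70, wrap to smallest pos 43 -> NA
Op 9: add NB@76 -> ring=[43:NA,76:NB]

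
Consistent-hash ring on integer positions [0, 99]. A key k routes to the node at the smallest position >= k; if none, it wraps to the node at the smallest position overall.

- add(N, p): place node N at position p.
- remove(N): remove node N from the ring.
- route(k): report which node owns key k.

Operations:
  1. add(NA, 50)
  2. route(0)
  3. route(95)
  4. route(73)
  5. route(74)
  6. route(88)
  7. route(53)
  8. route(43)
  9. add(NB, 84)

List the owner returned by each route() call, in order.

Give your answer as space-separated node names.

Op 1: add NA@50 -> ring=[50:NA]
Op 2: route key 0: smallest pos >= 0 is 50 -> NA
Op 3: route key 95: none >= 95, wrap to smallest pos 50 -> NA
Op 4: route key 73: none >= 73, wrap to smallest pos 50 -> NA
Op 5: route key 74: none >= 74, wrap to smallest pos 50 -> NA
Op 6: route key 88: none >= 88, wrap to smallest pos 50 -> NA
Op 7: route key 53: none >= 53, wrap to smallest pos 50 -> NA
Op 8: route key 43: smallest pos >= 43 is 50 -> NA
Op 9: add NB@84 -> ring=[50:NA,84:NB]

Answer: NA NA NA NA NA NA NA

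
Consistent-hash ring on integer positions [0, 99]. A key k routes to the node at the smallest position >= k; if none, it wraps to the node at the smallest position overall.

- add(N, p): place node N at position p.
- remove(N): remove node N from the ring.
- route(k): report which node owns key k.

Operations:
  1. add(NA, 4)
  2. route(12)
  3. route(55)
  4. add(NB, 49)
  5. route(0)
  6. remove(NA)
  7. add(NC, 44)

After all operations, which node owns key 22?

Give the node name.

Op 1: add NA@4 -> ring=[4:NA]
Op 2: route key 12: none >= 12, wrap to smallest pos 4 -> NA
Op 3: route key 55: none >= 55, wrap to smallest pos 4 -> NA
Op 4: add NB@49 -> ring=[4:NA,49:NB]
Op 5: route key 0: smallest pos >= 0 is 4 -> NA
Op 6: remove NA -> ring=[49:NB]
Op 7: add NC@44 -> ring=[44:NC,49:NB]
Final route key 22: smallest pos >= 22 is 44 -> NC

Answer: NC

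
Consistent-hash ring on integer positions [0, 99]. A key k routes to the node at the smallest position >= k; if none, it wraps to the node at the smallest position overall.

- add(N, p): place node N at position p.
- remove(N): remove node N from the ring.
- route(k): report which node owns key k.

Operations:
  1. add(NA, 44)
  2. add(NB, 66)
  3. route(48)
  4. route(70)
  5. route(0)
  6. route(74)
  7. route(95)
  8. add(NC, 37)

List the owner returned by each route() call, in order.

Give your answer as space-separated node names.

Answer: NB NA NA NA NA

Derivation:
Op 1: add NA@44 -> ring=[44:NA]
Op 2: add NB@66 -> ring=[44:NA,66:NB]
Op 3: route key 48: smallest pos >= 48 is 66 -> NB
Op 4: route key 70: none >= 70, wrap to smallest pos 44 -> NA
Op 5: route key 0: smallest pos >= 0 is 44 -> NA
Op 6: route key 74: none >= 74, wrap to smallest pos 44 -> NA
Op 7: route key 95: none >= 95, wrap to smallest pos 44 -> NA
Op 8: add NC@37 -> ring=[37:NC,44:NA,66:NB]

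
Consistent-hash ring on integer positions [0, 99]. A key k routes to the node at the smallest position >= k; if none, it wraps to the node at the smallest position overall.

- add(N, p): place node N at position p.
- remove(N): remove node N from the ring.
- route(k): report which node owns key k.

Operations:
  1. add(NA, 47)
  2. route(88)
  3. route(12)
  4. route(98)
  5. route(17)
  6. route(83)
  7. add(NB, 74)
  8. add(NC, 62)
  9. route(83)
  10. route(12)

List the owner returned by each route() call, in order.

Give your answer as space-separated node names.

Op 1: add NA@47 -> ring=[47:NA]
Op 2: route key 88: none >= 88, wrap to smallest pos 47 -> NA
Op 3: route key 12: smallest pos >= 12 is 47 -> NA
Op 4: route key 98: none >= 98, wrap to smallest pos 47 -> NA
Op 5: route key 17: smallest pos >= 17 is 47 -> NA
Op 6: route key 83: none >= 83, wrap to smallest pos 47 -> NA
Op 7: add NB@74 -> ring=[47:NA,74:NB]
Op 8: add NC@62 -> ring=[47:NA,62:NC,74:NB]
Op 9: route key 83: none >= 83, wrap to smallest pos 47 -> NA
Op 10: route key 12: smallest pos >= 12 is 47 -> NA

Answer: NA NA NA NA NA NA NA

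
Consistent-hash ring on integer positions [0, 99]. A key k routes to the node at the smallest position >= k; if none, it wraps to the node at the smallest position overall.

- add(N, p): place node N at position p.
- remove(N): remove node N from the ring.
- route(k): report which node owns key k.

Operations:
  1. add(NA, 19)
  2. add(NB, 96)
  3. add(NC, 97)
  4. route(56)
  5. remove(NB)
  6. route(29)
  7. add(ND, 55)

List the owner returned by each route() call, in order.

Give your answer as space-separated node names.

Answer: NB NC

Derivation:
Op 1: add NA@19 -> ring=[19:NA]
Op 2: add NB@96 -> ring=[19:NA,96:NB]
Op 3: add NC@97 -> ring=[19:NA,96:NB,97:NC]
Op 4: route key 56: smallest pos >= 56 is 96 -> NB
Op 5: remove NB -> ring=[19:NA,97:NC]
Op 6: route key 29: smallest pos >= 29 is 97 -> NC
Op 7: add ND@55 -> ring=[19:NA,55:ND,97:NC]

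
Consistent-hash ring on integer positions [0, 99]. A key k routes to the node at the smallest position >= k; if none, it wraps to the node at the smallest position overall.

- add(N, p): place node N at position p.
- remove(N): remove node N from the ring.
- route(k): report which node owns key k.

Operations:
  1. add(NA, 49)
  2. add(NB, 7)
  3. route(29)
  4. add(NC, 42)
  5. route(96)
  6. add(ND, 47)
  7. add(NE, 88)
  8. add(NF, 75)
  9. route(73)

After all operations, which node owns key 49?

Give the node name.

Answer: NA

Derivation:
Op 1: add NA@49 -> ring=[49:NA]
Op 2: add NB@7 -> ring=[7:NB,49:NA]
Op 3: route key 29: smallest pos >= 29 is 49 -> NA
Op 4: add NC@42 -> ring=[7:NB,42:NC,49:NA]
Op 5: route key 96: none >= 96, wrap to smallest pos 7 -> NB
Op 6: add ND@47 -> ring=[7:NB,42:NC,47:ND,49:NA]
Op 7: add NE@88 -> ring=[7:NB,42:NC,47:ND,49:NA,88:NE]
Op 8: add NF@75 -> ring=[7:NB,42:NC,47:ND,49:NA,75:NF,88:NE]
Op 9: route key 73: smallest pos >= 73 is 75 -> NF
Final route key 49: smallest pos >= 49 is 49 -> NA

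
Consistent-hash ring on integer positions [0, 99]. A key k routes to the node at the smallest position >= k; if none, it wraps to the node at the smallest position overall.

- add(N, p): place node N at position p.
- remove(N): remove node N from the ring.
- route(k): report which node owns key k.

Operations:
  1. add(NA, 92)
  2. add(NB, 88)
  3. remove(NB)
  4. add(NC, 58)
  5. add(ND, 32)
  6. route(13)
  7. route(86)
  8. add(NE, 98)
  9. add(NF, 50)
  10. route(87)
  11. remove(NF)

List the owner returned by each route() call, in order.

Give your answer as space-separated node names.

Answer: ND NA NA

Derivation:
Op 1: add NA@92 -> ring=[92:NA]
Op 2: add NB@88 -> ring=[88:NB,92:NA]
Op 3: remove NB -> ring=[92:NA]
Op 4: add NC@58 -> ring=[58:NC,92:NA]
Op 5: add ND@32 -> ring=[32:ND,58:NC,92:NA]
Op 6: route key 13: smallest pos >= 13 is 32 -> ND
Op 7: route key 86: smallest pos >= 86 is 92 -> NA
Op 8: add NE@98 -> ring=[32:ND,58:NC,92:NA,98:NE]
Op 9: add NF@50 -> ring=[32:ND,50:NF,58:NC,92:NA,98:NE]
Op 10: route key 87: smallest pos >= 87 is 92 -> NA
Op 11: remove NF -> ring=[32:ND,58:NC,92:NA,98:NE]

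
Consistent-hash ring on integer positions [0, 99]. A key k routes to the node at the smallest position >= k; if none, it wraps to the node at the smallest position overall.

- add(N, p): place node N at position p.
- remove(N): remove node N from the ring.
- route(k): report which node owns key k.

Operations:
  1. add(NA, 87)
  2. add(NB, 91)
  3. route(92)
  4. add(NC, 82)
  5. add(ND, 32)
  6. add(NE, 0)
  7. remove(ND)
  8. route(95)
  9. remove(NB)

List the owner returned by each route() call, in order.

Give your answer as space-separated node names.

Answer: NA NE

Derivation:
Op 1: add NA@87 -> ring=[87:NA]
Op 2: add NB@91 -> ring=[87:NA,91:NB]
Op 3: route key 92: none >= 92, wrap to smallest pos 87 -> NA
Op 4: add NC@82 -> ring=[82:NC,87:NA,91:NB]
Op 5: add ND@32 -> ring=[32:ND,82:NC,87:NA,91:NB]
Op 6: add NE@0 -> ring=[0:NE,32:ND,82:NC,87:NA,91:NB]
Op 7: remove ND -> ring=[0:NE,82:NC,87:NA,91:NB]
Op 8: route key 95: none >= 95, wrap to smallest pos 0 -> NE
Op 9: remove NB -> ring=[0:NE,82:NC,87:NA]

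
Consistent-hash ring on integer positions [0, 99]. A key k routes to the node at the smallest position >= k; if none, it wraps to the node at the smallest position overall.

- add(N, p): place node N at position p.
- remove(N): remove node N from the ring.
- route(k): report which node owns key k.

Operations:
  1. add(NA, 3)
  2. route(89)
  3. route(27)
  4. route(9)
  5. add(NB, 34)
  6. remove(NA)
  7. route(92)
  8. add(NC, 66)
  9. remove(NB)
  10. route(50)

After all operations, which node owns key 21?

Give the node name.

Answer: NC

Derivation:
Op 1: add NA@3 -> ring=[3:NA]
Op 2: route key 89: none >= 89, wrap to smallest pos 3 -> NA
Op 3: route key 27: none >= 27, wrap to smallest pos 3 -> NA
Op 4: route key 9: none >= 9, wrap to smallest pos 3 -> NA
Op 5: add NB@34 -> ring=[3:NA,34:NB]
Op 6: remove NA -> ring=[34:NB]
Op 7: route key 92: none >= 92, wrap to smallest pos 34 -> NB
Op 8: add NC@66 -> ring=[34:NB,66:NC]
Op 9: remove NB -> ring=[66:NC]
Op 10: route key 50: smallest pos >= 50 is 66 -> NC
Final route key 21: smallest pos >= 21 is 66 -> NC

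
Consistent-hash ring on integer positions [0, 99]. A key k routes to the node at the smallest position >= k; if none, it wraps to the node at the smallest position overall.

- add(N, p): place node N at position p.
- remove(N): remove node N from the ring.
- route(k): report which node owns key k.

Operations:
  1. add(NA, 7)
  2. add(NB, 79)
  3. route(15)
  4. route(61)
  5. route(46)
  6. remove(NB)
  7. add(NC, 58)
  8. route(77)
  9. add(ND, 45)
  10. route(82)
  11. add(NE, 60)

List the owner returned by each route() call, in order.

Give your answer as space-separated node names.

Answer: NB NB NB NA NA

Derivation:
Op 1: add NA@7 -> ring=[7:NA]
Op 2: add NB@79 -> ring=[7:NA,79:NB]
Op 3: route key 15: smallest pos >= 15 is 79 -> NB
Op 4: route key 61: smallest pos >= 61 is 79 -> NB
Op 5: route key 46: smallest pos >= 46 is 79 -> NB
Op 6: remove NB -> ring=[7:NA]
Op 7: add NC@58 -> ring=[7:NA,58:NC]
Op 8: route key 77: none >= 77, wrap to smallest pos 7 -> NA
Op 9: add ND@45 -> ring=[7:NA,45:ND,58:NC]
Op 10: route key 82: none >= 82, wrap to smallest pos 7 -> NA
Op 11: add NE@60 -> ring=[7:NA,45:ND,58:NC,60:NE]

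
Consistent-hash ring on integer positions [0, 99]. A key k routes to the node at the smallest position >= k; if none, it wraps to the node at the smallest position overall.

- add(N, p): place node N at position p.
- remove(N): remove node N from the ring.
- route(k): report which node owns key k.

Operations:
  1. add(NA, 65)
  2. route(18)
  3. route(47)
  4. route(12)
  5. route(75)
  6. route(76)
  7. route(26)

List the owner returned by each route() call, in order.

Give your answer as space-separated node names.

Answer: NA NA NA NA NA NA

Derivation:
Op 1: add NA@65 -> ring=[65:NA]
Op 2: route key 18: smallest pos >= 18 is 65 -> NA
Op 3: route key 47: smallest pos >= 47 is 65 -> NA
Op 4: route key 12: smallest pos >= 12 is 65 -> NA
Op 5: route key 75: none >= 75, wrap to smallest pos 65 -> NA
Op 6: route key 76: none >= 76, wrap to smallest pos 65 -> NA
Op 7: route key 26: smallest pos >= 26 is 65 -> NA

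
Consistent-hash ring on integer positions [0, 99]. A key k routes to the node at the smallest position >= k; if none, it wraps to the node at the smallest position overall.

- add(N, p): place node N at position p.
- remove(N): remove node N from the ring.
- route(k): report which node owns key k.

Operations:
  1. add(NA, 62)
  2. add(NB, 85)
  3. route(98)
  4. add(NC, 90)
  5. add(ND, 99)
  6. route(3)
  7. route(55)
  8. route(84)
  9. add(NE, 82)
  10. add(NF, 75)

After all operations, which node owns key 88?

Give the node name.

Answer: NC

Derivation:
Op 1: add NA@62 -> ring=[62:NA]
Op 2: add NB@85 -> ring=[62:NA,85:NB]
Op 3: route key 98: none >= 98, wrap to smallest pos 62 -> NA
Op 4: add NC@90 -> ring=[62:NA,85:NB,90:NC]
Op 5: add ND@99 -> ring=[62:NA,85:NB,90:NC,99:ND]
Op 6: route key 3: smallest pos >= 3 is 62 -> NA
Op 7: route key 55: smallest pos >= 55 is 62 -> NA
Op 8: route key 84: smallest pos >= 84 is 85 -> NB
Op 9: add NE@82 -> ring=[62:NA,82:NE,85:NB,90:NC,99:ND]
Op 10: add NF@75 -> ring=[62:NA,75:NF,82:NE,85:NB,90:NC,99:ND]
Final route key 88: smallest pos >= 88 is 90 -> NC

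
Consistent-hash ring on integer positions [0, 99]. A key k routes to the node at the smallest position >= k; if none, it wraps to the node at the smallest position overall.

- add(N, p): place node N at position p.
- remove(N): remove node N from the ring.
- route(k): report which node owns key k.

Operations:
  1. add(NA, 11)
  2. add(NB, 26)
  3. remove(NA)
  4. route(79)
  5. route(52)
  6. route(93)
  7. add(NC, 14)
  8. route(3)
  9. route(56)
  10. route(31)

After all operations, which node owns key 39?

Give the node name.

Answer: NC

Derivation:
Op 1: add NA@11 -> ring=[11:NA]
Op 2: add NB@26 -> ring=[11:NA,26:NB]
Op 3: remove NA -> ring=[26:NB]
Op 4: route key 79: none >= 79, wrap to smallest pos 26 -> NB
Op 5: route key 52: none >= 52, wrap to smallest pos 26 -> NB
Op 6: route key 93: none >= 93, wrap to smallest pos 26 -> NB
Op 7: add NC@14 -> ring=[14:NC,26:NB]
Op 8: route key 3: smallest pos >= 3 is 14 -> NC
Op 9: route key 56: none >= 56, wrap to smallest pos 14 -> NC
Op 10: route key 31: none >= 31, wrap to smallest pos 14 -> NC
Final route key 39: none >= 39, wrap to smallest pos 14 -> NC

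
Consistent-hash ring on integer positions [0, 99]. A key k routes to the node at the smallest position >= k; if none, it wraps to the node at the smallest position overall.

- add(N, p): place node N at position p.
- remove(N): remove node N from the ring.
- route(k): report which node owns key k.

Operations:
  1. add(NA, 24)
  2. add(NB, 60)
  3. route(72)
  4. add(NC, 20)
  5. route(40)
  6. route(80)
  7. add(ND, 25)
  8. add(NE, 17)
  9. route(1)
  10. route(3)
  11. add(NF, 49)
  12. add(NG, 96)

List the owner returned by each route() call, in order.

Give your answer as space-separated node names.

Answer: NA NB NC NE NE

Derivation:
Op 1: add NA@24 -> ring=[24:NA]
Op 2: add NB@60 -> ring=[24:NA,60:NB]
Op 3: route key 72: none >= 72, wrap to smallest pos 24 -> NA
Op 4: add NC@20 -> ring=[20:NC,24:NA,60:NB]
Op 5: route key 40: smallest pos >= 40 is 60 -> NB
Op 6: route key 80: none >= 80, wrap to smallest pos 20 -> NC
Op 7: add ND@25 -> ring=[20:NC,24:NA,25:ND,60:NB]
Op 8: add NE@17 -> ring=[17:NE,20:NC,24:NA,25:ND,60:NB]
Op 9: route key 1: smallest pos >= 1 is 17 -> NE
Op 10: route key 3: smallest pos >= 3 is 17 -> NE
Op 11: add NF@49 -> ring=[17:NE,20:NC,24:NA,25:ND,49:NF,60:NB]
Op 12: add NG@96 -> ring=[17:NE,20:NC,24:NA,25:ND,49:NF,60:NB,96:NG]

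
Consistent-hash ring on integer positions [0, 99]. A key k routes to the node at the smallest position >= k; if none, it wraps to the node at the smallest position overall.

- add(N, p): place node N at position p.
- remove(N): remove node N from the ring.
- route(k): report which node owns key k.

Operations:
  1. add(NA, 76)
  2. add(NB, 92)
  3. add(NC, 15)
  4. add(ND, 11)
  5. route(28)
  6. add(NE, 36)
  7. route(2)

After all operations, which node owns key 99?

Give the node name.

Answer: ND

Derivation:
Op 1: add NA@76 -> ring=[76:NA]
Op 2: add NB@92 -> ring=[76:NA,92:NB]
Op 3: add NC@15 -> ring=[15:NC,76:NA,92:NB]
Op 4: add ND@11 -> ring=[11:ND,15:NC,76:NA,92:NB]
Op 5: route key 28: smallest pos >= 28 is 76 -> NA
Op 6: add NE@36 -> ring=[11:ND,15:NC,36:NE,76:NA,92:NB]
Op 7: route key 2: smallest pos >= 2 is 11 -> ND
Final route key 99: none >= 99, wrap to smallest pos 11 -> ND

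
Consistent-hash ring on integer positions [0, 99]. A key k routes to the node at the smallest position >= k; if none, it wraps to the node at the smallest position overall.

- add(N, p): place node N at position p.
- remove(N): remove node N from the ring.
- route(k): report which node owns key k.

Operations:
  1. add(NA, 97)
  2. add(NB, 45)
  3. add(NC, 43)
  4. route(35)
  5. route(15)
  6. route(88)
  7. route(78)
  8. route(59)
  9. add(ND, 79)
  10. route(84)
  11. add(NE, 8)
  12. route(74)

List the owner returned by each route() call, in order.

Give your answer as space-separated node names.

Answer: NC NC NA NA NA NA ND

Derivation:
Op 1: add NA@97 -> ring=[97:NA]
Op 2: add NB@45 -> ring=[45:NB,97:NA]
Op 3: add NC@43 -> ring=[43:NC,45:NB,97:NA]
Op 4: route key 35: smallest pos >= 35 is 43 -> NC
Op 5: route key 15: smallest pos >= 15 is 43 -> NC
Op 6: route key 88: smallest pos >= 88 is 97 -> NA
Op 7: route key 78: smallest pos >= 78 is 97 -> NA
Op 8: route key 59: smallest pos >= 59 is 97 -> NA
Op 9: add ND@79 -> ring=[43:NC,45:NB,79:ND,97:NA]
Op 10: route key 84: smallest pos >= 84 is 97 -> NA
Op 11: add NE@8 -> ring=[8:NE,43:NC,45:NB,79:ND,97:NA]
Op 12: route key 74: smallest pos >= 74 is 79 -> ND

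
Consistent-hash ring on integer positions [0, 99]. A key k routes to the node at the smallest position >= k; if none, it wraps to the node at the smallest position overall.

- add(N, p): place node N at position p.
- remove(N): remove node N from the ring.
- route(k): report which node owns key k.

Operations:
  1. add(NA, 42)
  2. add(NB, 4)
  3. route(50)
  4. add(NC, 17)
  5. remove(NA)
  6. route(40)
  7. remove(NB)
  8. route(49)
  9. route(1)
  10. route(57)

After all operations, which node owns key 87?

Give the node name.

Op 1: add NA@42 -> ring=[42:NA]
Op 2: add NB@4 -> ring=[4:NB,42:NA]
Op 3: route key 50: none >= 50, wrap to smallest pos 4 -> NB
Op 4: add NC@17 -> ring=[4:NB,17:NC,42:NA]
Op 5: remove NA -> ring=[4:NB,17:NC]
Op 6: route key 40: none >= 40, wrap to smallest pos 4 -> NB
Op 7: remove NB -> ring=[17:NC]
Op 8: route key 49: none >= 49, wrap to smallest pos 17 -> NC
Op 9: route key 1: smallest pos >= 1 is 17 -> NC
Op 10: route key 57: none >= 57, wrap to smallest pos 17 -> NC
Final route key 87: none >= 87, wrap to smallest pos 17 -> NC

Answer: NC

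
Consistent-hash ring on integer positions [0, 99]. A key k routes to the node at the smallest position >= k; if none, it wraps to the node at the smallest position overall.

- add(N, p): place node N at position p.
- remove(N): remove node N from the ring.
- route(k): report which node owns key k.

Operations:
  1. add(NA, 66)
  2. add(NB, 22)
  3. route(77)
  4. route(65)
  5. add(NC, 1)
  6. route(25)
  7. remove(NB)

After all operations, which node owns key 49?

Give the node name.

Op 1: add NA@66 -> ring=[66:NA]
Op 2: add NB@22 -> ring=[22:NB,66:NA]
Op 3: route key 77: none >= 77, wrap to smallest pos 22 -> NB
Op 4: route key 65: smallest pos >= 65 is 66 -> NA
Op 5: add NC@1 -> ring=[1:NC,22:NB,66:NA]
Op 6: route key 25: smallest pos >= 25 is 66 -> NA
Op 7: remove NB -> ring=[1:NC,66:NA]
Final route key 49: smallest pos >= 49 is 66 -> NA

Answer: NA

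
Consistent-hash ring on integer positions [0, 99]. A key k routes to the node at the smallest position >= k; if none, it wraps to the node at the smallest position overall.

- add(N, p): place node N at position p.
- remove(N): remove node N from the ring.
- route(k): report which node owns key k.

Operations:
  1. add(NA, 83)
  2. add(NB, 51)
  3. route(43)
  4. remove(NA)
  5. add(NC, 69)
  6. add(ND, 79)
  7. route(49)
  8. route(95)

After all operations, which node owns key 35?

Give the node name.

Op 1: add NA@83 -> ring=[83:NA]
Op 2: add NB@51 -> ring=[51:NB,83:NA]
Op 3: route key 43: smallest pos >= 43 is 51 -> NB
Op 4: remove NA -> ring=[51:NB]
Op 5: add NC@69 -> ring=[51:NB,69:NC]
Op 6: add ND@79 -> ring=[51:NB,69:NC,79:ND]
Op 7: route key 49: smallest pos >= 49 is 51 -> NB
Op 8: route key 95: none >= 95, wrap to smallest pos 51 -> NB
Final route key 35: smallest pos >= 35 is 51 -> NB

Answer: NB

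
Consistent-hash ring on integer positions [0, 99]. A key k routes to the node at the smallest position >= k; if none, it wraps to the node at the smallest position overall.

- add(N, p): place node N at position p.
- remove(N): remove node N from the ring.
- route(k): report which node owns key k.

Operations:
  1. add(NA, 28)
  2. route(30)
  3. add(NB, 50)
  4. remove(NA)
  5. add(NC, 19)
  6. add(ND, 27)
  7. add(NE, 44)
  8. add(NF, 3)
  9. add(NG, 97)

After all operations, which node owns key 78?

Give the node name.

Answer: NG

Derivation:
Op 1: add NA@28 -> ring=[28:NA]
Op 2: route key 30: none >= 30, wrap to smallest pos 28 -> NA
Op 3: add NB@50 -> ring=[28:NA,50:NB]
Op 4: remove NA -> ring=[50:NB]
Op 5: add NC@19 -> ring=[19:NC,50:NB]
Op 6: add ND@27 -> ring=[19:NC,27:ND,50:NB]
Op 7: add NE@44 -> ring=[19:NC,27:ND,44:NE,50:NB]
Op 8: add NF@3 -> ring=[3:NF,19:NC,27:ND,44:NE,50:NB]
Op 9: add NG@97 -> ring=[3:NF,19:NC,27:ND,44:NE,50:NB,97:NG]
Final route key 78: smallest pos >= 78 is 97 -> NG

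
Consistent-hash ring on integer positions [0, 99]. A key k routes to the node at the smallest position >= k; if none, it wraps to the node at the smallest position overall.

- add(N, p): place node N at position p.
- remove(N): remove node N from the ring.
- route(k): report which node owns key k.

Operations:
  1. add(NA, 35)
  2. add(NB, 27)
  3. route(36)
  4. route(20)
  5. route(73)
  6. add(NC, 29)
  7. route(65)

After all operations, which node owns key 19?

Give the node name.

Answer: NB

Derivation:
Op 1: add NA@35 -> ring=[35:NA]
Op 2: add NB@27 -> ring=[27:NB,35:NA]
Op 3: route key 36: none >= 36, wrap to smallest pos 27 -> NB
Op 4: route key 20: smallest pos >= 20 is 27 -> NB
Op 5: route key 73: none >= 73, wrap to smallest pos 27 -> NB
Op 6: add NC@29 -> ring=[27:NB,29:NC,35:NA]
Op 7: route key 65: none >= 65, wrap to smallest pos 27 -> NB
Final route key 19: smallest pos >= 19 is 27 -> NB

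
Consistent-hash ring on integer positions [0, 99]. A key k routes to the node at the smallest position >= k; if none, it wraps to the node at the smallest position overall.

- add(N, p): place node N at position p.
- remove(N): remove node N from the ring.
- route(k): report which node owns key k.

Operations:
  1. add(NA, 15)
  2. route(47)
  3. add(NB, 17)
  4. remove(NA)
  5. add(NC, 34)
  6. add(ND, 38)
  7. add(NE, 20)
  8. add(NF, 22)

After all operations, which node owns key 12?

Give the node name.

Answer: NB

Derivation:
Op 1: add NA@15 -> ring=[15:NA]
Op 2: route key 47: none >= 47, wrap to smallest pos 15 -> NA
Op 3: add NB@17 -> ring=[15:NA,17:NB]
Op 4: remove NA -> ring=[17:NB]
Op 5: add NC@34 -> ring=[17:NB,34:NC]
Op 6: add ND@38 -> ring=[17:NB,34:NC,38:ND]
Op 7: add NE@20 -> ring=[17:NB,20:NE,34:NC,38:ND]
Op 8: add NF@22 -> ring=[17:NB,20:NE,22:NF,34:NC,38:ND]
Final route key 12: smallest pos >= 12 is 17 -> NB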